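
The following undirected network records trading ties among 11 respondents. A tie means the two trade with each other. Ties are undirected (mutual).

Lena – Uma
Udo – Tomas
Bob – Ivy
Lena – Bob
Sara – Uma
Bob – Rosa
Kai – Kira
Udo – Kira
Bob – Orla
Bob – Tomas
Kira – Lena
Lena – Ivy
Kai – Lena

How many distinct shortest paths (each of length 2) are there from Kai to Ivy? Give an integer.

1

The shortest distance is 2, and the only length-2 path is Kai–Lena–Ivy. So there is exactly 1 shortest path.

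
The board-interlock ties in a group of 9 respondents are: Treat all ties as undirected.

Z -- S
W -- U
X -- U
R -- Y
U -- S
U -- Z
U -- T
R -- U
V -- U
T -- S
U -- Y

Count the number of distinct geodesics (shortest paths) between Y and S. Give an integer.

1

The shortest distance is 2, and the only length-2 path is Y–U–S. So there is exactly 1 shortest path.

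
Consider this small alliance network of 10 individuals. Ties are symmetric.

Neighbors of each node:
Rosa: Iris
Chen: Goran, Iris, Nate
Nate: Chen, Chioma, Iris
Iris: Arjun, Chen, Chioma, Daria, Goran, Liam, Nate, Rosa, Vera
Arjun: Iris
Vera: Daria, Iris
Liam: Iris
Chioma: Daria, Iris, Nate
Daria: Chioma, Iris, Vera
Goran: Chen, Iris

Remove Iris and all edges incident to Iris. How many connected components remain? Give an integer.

Without Iris, the remaining ties split the others into: {Arjun}; {Chen, Chioma, Daria, Goran, Nate, Vera}; {Liam}; {Rosa}.
That's 4 separate components.

4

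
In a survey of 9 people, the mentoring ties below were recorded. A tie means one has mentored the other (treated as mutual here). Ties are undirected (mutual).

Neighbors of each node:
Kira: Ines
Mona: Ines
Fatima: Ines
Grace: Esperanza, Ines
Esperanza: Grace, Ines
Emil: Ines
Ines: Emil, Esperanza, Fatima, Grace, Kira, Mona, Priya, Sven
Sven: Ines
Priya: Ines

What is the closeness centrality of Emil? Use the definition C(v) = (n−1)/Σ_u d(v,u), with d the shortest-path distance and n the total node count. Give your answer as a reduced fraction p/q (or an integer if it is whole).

Distances from Emil: Esperanza:2, Fatima:2, Grace:2, Ines:1, Kira:2, Mona:2, Priya:2, Sven:2. Sum = 15.
n = 9, so closeness = 8/15.

8/15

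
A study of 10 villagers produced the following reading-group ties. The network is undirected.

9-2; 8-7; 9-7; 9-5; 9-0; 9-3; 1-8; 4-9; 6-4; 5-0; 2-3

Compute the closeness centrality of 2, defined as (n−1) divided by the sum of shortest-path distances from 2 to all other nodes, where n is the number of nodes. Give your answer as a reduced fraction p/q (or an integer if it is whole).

9/20

Distances from 2: 0:2, 1:4, 3:1, 4:2, 5:2, 6:3, 7:2, 8:3, 9:1. Sum = 20.
n = 10, so closeness = 9/20.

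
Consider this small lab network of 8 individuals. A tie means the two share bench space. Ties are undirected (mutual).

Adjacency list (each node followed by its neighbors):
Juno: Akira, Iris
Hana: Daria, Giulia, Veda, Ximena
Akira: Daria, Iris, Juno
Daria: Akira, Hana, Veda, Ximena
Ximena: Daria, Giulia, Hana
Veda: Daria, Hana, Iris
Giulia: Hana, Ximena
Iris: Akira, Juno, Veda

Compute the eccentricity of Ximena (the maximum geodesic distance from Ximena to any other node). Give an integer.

Distances from Ximena: Akira:2, Daria:1, Giulia:1, Hana:1, Iris:3, Juno:3, Veda:2.
The largest is 3 (to Iris and Juno), so the eccentricity of Ximena is 3.

3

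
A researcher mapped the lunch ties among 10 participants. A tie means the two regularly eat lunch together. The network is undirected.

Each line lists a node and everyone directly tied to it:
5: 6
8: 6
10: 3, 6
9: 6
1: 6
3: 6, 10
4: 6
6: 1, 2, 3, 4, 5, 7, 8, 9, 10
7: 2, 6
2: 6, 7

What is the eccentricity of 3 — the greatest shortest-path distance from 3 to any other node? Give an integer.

2

Distances from 3: 1:2, 2:2, 4:2, 5:2, 6:1, 7:2, 8:2, 9:2, 10:1.
The largest is 2 (to 5, 4, 8, 7, 2, 1, and 9), so the eccentricity of 3 is 2.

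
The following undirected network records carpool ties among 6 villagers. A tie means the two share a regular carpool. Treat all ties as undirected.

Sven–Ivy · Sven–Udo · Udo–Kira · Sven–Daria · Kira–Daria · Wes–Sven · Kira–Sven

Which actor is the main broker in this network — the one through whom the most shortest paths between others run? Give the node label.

Sven

Unnormalized betweenness of each node: Daria:0, Ivy:0, Kira:1/2, Sven:15/2, Udo:0, Wes:0.
Sven has the largest value, 15/2, making it the main broker — the node through which the most shortest paths run.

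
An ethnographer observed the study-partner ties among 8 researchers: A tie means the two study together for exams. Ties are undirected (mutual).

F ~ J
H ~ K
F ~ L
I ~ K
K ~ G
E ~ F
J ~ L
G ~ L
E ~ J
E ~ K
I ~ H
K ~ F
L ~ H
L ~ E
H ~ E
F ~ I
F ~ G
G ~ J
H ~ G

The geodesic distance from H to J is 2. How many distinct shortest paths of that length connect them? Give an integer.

The shortest distance is 2. The length-2 paths are: H–E–J; H–L–J; H–G–J.
That gives 3 distinct shortest paths.

3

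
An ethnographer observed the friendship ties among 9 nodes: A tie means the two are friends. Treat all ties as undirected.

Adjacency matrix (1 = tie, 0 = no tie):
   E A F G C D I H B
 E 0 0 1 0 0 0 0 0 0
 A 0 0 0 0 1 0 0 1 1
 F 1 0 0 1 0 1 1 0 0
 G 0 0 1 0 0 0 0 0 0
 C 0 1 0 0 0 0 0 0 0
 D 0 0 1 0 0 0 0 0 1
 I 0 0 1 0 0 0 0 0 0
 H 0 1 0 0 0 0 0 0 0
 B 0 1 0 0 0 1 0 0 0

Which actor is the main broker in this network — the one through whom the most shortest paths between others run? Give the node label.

Unnormalized betweenness of each node: A:13, B:15, C:0, D:16, E:0, F:18, G:0, H:0, I:0.
F has the largest value, 18, making it the main broker — the node through which the most shortest paths run.

F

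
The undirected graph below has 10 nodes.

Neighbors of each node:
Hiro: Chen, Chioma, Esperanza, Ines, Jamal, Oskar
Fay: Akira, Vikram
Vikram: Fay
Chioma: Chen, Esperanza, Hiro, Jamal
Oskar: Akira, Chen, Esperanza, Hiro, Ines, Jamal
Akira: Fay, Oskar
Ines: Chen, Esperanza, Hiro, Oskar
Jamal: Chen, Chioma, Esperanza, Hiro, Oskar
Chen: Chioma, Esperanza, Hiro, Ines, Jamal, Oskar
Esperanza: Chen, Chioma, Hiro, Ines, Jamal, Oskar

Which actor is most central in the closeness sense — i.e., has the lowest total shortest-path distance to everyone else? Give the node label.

Oskar

Farness (sum of distances to all others) for each node — Akira:17, Chen:15, Chioma:20, Esperanza:15, Fay:23, Hiro:15, Ines:17, Jamal:16, Oskar:13, Vikram:31.
The smallest farness is 13, for Oskar, so Oskar has the highest closeness.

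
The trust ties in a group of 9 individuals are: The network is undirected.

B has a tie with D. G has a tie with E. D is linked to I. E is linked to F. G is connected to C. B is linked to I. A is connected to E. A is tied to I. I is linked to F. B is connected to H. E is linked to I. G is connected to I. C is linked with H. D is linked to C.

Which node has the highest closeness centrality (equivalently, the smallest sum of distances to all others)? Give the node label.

I

Farness (sum of distances to all others) for each node — A:16, B:13, C:15, D:13, E:13, F:16, G:13, H:17, I:10.
The smallest farness is 10, for I, so I has the highest closeness.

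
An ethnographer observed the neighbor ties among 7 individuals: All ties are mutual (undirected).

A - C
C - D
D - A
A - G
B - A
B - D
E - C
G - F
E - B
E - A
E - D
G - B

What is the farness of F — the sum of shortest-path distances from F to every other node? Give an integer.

14

Distances from F: A:2, B:2, C:3, D:3, E:3, G:1.
Sum = 2 + 2 + 3 + 3 + 3 + 1 = 14.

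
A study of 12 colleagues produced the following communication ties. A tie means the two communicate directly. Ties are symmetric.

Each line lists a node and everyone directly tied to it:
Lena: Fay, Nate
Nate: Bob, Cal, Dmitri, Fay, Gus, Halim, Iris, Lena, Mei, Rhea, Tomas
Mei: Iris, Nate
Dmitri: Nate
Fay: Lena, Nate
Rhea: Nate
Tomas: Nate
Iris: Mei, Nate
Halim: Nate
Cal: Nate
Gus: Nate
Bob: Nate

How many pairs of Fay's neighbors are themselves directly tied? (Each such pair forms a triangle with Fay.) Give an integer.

Fay's neighbors: Lena and Nate.
Neighbor pairs that are themselves tied: Fay–Lena–Nate. Each forms one triangle with Fay, for 1 in total.

1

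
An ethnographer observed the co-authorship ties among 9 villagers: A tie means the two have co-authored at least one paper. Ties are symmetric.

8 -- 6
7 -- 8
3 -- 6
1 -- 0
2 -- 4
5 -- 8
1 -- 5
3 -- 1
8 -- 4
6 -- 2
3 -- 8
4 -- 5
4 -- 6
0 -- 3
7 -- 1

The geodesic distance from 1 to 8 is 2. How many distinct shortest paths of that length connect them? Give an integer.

The shortest distance is 2. The length-2 paths are: 1–7–8; 1–5–8; 1–3–8.
That gives 3 distinct shortest paths.

3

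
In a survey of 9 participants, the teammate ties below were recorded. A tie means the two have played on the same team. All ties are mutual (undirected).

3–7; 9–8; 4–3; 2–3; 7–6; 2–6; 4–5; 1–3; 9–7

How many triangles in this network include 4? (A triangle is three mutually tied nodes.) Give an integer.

0

4's neighbors are 3 and 5, but none of them are tied to each other, so no triangle contains 4.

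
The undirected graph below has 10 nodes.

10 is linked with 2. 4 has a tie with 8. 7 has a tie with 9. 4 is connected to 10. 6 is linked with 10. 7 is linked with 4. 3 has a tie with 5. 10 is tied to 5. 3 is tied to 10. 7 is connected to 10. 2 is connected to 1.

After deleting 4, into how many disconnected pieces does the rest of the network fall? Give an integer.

Without 4, the remaining ties split the others into: {1, 2, 3, 5, 6, 7, 9, 10}; {8}.
That's 2 separate components.

2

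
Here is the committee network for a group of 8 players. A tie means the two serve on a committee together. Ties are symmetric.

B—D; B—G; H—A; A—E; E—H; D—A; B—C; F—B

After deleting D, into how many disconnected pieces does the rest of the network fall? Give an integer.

Without D, the remaining ties split the others into: {A, E, H}; {B, C, F, G}.
That's 2 separate components.

2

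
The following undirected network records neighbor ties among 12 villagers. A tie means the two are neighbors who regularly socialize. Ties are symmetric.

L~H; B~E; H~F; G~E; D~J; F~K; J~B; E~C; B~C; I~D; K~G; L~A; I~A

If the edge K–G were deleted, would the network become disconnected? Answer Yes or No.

No

Even without that edge, K still reaches G via K – F – H – L – A – I – D – J – B – E – G, so the network stays connected. Not a bridge.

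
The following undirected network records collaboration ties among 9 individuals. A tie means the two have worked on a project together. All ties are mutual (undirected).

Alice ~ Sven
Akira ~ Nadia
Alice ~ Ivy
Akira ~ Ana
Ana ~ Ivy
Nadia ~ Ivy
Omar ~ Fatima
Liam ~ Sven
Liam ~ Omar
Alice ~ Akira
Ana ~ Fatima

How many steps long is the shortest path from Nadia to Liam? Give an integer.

One shortest route is Nadia – Akira – Alice – Sven – Liam, which uses 4 edges, and at distance 3 from Nadia we only reach {Fatima, Sven}, which does not include Liam. So d(Nadia,Liam) = 4.

4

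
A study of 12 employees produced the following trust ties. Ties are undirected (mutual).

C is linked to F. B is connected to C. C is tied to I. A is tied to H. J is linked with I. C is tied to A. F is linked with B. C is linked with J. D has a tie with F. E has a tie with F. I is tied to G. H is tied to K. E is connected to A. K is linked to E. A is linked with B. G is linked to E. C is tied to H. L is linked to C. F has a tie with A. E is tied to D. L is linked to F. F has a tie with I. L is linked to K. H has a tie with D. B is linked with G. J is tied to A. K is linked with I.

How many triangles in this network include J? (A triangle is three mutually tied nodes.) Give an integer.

J's neighbors: A, C, and I.
Neighbor pairs that are themselves tied: J–A–C; J–C–I. Each forms one triangle with J, for 2 in total.

2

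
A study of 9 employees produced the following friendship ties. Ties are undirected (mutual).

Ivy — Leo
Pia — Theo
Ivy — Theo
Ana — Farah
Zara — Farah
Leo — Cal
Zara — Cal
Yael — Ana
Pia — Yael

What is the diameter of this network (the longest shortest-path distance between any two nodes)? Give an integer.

4

Eccentricity of each node (its greatest distance to any other): Ana:4, Cal:4, Farah:4, Ivy:4, Leo:4, Pia:4, Theo:4, Yael:4, Zara:4.
The maximum eccentricity is 4, realized for instance by the pair Pia–Cal via Pia – Theo – Ivy – Leo – Cal. So the diameter is 4.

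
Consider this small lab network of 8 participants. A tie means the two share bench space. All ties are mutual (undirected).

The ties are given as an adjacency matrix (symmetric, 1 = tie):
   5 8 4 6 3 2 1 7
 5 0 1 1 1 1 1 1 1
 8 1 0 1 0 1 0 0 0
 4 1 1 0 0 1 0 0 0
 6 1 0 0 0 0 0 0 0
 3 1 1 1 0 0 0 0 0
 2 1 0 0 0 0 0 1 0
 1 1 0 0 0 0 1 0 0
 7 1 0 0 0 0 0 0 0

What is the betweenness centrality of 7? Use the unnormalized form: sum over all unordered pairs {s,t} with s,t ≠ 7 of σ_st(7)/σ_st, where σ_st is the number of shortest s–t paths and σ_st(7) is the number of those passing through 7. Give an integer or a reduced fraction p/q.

No shortest path between any pair of other nodes passes through 7.
Summing the contributions gives betweenness(7) = 0.

0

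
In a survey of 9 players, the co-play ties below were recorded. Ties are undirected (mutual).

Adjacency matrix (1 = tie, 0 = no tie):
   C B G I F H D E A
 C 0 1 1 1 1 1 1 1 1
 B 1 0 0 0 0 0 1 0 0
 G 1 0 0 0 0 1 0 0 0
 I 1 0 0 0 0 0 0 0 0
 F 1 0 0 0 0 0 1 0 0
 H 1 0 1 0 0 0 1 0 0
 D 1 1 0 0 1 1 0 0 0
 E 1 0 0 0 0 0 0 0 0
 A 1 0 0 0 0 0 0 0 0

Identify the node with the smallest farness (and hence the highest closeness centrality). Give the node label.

C

Farness (sum of distances to all others) for each node — A:15, B:14, C:8, D:12, E:15, F:14, G:14, H:13, I:15.
The smallest farness is 8, for C, so C has the highest closeness.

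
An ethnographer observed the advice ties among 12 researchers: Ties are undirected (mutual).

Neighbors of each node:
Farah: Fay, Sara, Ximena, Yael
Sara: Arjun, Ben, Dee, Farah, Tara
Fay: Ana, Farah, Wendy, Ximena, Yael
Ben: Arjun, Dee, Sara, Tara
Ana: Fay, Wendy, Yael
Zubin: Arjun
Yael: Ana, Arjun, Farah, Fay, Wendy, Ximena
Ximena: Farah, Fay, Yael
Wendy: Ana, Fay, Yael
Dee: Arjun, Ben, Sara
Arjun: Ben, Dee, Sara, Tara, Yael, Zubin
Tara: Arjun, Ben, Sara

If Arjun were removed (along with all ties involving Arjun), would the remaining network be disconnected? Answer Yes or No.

Yes

Removing Arjun leaves {Ana, Ben, Dee, Farah, Fay, Sara, Tara, Wendy, Ximena, and Yael} with no path to {Zubin}, so the network splits into 2 components. Arjun is a cut vertex.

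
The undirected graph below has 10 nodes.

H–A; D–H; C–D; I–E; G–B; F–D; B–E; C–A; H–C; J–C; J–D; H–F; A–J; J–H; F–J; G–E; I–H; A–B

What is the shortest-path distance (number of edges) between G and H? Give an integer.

One shortest route is G – B – A – H, which uses 3 edges, and at distance 2 from G we only reach {A, I}, which does not include H. So d(G,H) = 3.

3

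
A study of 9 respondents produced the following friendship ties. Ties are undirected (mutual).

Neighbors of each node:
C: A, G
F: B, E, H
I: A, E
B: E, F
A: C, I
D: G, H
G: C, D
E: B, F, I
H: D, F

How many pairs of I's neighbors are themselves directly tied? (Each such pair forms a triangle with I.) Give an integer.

I's neighbors are A and E, but none of them are tied to each other, so no triangle contains I.

0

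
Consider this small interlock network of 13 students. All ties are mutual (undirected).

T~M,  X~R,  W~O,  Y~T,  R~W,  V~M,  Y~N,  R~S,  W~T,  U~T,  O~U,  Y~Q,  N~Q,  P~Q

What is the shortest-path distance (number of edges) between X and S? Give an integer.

One shortest route is X – R – S, which uses 2 edges, and X and S are not directly tied, so nothing shorter exists. So d(X,S) = 2.

2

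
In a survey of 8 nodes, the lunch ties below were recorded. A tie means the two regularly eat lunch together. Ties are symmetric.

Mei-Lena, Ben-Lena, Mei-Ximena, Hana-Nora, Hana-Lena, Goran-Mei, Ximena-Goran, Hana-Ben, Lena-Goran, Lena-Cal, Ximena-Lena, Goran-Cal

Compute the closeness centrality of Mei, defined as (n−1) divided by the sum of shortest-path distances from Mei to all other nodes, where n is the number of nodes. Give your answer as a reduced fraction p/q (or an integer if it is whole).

7/12

Distances from Mei: Ben:2, Cal:2, Goran:1, Hana:2, Lena:1, Nora:3, Ximena:1. Sum = 12.
n = 8, so closeness = 7/12.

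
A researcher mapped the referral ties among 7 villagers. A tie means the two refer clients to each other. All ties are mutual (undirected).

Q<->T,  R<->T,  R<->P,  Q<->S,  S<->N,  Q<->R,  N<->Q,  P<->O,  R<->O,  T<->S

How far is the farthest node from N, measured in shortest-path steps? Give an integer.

3

Distances from N: O:3, P:3, Q:1, R:2, S:1, T:2.
The largest is 3 (to O and P), so the eccentricity of N is 3.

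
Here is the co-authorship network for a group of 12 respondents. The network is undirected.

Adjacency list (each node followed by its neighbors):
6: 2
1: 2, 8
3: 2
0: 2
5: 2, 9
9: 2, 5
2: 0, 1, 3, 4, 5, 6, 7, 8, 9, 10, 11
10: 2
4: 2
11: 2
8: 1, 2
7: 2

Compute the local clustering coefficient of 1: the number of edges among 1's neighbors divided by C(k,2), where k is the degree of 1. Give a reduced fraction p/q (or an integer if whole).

1's neighbors: 2 and 8 (k = 2).
Possible neighbor pairs: C(2,2) = 1. Edges among them: 2–8 → e = 1.
Clustering(1) = 1/1.

1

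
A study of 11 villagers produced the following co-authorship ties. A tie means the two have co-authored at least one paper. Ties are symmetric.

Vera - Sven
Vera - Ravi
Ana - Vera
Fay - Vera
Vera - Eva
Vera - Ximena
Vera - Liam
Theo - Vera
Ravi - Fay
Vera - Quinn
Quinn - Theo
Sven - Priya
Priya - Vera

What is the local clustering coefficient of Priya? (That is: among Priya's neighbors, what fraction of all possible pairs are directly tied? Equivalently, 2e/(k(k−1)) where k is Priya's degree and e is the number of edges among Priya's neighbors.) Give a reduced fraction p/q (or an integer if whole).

1

Priya's neighbors: Sven and Vera (k = 2).
Possible neighbor pairs: C(2,2) = 1. Edges among them: Sven–Vera → e = 1.
Clustering(Priya) = 1/1.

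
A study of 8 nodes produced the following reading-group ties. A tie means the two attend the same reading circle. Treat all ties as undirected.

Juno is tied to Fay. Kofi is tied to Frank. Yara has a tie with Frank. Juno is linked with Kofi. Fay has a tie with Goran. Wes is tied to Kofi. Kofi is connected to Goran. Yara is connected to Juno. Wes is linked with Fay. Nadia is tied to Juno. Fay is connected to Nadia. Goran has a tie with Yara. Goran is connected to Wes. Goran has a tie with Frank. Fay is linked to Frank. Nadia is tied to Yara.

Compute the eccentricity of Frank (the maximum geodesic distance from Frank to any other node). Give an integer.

2

Distances from Frank: Fay:1, Goran:1, Juno:2, Kofi:1, Nadia:2, Wes:2, Yara:1.
The largest is 2 (to Juno, Wes, and Nadia), so the eccentricity of Frank is 2.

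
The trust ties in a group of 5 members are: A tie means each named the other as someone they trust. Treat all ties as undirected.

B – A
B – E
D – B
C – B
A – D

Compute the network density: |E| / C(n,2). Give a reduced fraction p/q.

There are 5 edges and 5 nodes, so the maximum possible is C(5,2) = 10.
Density = 5/10 = 1/2.

1/2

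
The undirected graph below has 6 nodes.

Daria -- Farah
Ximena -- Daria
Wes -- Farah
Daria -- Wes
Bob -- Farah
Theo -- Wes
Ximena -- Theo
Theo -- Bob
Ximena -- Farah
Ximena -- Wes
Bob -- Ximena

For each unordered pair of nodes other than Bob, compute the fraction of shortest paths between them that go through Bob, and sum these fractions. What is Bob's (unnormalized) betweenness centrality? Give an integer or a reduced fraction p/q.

Pairs whose geodesics pass through Bob — Theo–Farah: 1/3.
All other pairs contribute 0.
Summing the contributions gives betweenness(Bob) = 1/3.

1/3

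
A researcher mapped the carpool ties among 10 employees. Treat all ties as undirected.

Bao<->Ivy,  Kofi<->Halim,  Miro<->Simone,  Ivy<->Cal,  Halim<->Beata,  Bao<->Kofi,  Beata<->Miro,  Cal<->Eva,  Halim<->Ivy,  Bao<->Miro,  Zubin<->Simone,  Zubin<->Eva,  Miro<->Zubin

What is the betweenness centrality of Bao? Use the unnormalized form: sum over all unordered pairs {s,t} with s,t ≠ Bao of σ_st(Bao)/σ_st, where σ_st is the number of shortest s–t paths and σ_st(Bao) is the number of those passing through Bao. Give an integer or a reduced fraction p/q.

Pairs whose geodesics pass through Bao — Ivy–Kofi: 1/2; Ivy–Miro: 1; Ivy–Simone: 1; Ivy–Zubin: 1/2; Kofi–Miro: 1; Kofi–Simone: 1; Kofi–Zubin: 1; Kofi–Eva: 2/3; Kofi–Cal: 1/2; Miro–Cal: 1/2.
All other pairs contribute 0.
Summing the contributions gives betweenness(Bao) = 23/3.

23/3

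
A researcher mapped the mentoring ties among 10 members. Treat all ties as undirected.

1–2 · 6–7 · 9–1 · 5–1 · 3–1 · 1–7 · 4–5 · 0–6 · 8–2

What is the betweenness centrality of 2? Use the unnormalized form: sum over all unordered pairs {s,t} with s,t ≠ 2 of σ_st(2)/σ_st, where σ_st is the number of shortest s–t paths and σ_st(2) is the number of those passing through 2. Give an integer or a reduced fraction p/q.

Pairs whose geodesics pass through 2 — 5–8: 1; 9–8: 1; 1–8: 1; 4–8: 1; 7–8: 1; 8–3: 1; 8–6: 1; 8–0: 1.
All other pairs contribute 0.
Summing the contributions gives betweenness(2) = 8.

8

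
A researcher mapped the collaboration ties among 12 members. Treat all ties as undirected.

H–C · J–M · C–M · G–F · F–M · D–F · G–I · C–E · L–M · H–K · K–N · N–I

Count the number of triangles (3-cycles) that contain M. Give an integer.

M's neighbors are C, F, J, and L, but none of them are tied to each other, so no triangle contains M.

0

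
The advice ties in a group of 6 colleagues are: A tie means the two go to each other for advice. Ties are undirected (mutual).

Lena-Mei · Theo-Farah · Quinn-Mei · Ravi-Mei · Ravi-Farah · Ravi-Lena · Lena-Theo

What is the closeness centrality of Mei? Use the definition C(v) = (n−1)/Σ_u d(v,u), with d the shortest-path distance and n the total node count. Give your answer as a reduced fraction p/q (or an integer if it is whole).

Distances from Mei: Farah:2, Lena:1, Quinn:1, Ravi:1, Theo:2. Sum = 7.
n = 6, so closeness = 5/7.

5/7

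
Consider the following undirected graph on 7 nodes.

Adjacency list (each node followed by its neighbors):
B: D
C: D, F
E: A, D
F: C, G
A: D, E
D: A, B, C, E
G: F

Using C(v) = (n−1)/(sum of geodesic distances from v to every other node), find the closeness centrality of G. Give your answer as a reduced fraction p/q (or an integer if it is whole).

Distances from G: A:4, B:4, C:2, D:3, E:4, F:1. Sum = 18.
n = 7, so closeness = 6/18 = 1/3.

1/3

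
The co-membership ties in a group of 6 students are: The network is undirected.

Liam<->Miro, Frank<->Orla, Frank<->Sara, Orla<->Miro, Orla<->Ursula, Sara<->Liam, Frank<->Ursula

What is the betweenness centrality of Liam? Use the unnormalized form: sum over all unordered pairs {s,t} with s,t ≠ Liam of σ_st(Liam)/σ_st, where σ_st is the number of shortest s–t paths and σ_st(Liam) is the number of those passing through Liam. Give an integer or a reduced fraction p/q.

1

Pairs whose geodesics pass through Liam — Miro–Sara: 1.
All other pairs contribute 0.
Summing the contributions gives betweenness(Liam) = 1.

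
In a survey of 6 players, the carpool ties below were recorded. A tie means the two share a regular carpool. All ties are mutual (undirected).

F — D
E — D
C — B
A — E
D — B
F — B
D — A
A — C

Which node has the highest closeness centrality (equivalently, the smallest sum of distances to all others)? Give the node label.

D

Farness (sum of distances to all others) for each node — A:7, B:7, C:8, D:6, E:8, F:8.
The smallest farness is 6, for D, so D has the highest closeness.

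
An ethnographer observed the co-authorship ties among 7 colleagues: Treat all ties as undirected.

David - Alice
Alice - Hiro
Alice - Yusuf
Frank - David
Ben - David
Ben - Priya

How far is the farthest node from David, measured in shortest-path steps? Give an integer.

Distances from David: Alice:1, Ben:1, Frank:1, Hiro:2, Priya:2, Yusuf:2.
The largest is 2 (to Priya, Hiro, and Yusuf), so the eccentricity of David is 2.

2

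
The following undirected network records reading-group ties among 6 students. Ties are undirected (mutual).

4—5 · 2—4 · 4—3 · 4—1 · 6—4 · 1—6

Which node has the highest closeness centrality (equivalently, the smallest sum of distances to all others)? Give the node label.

4

Farness (sum of distances to all others) for each node — 1:8, 2:9, 3:9, 4:5, 5:9, 6:8.
The smallest farness is 5, for 4, so 4 has the highest closeness.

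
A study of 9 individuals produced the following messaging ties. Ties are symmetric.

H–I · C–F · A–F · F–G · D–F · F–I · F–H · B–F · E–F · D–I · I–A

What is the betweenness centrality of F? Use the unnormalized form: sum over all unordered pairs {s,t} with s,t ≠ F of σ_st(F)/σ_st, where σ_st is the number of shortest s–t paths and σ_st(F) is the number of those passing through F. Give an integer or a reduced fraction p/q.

Pairs whose geodesics pass through F — G–D: 1; G–I: 1; G–E: 1; G–H: 1; G–A: 1; G–B: 1; G–C: 1; D–E: 1; D–H: 1/2; D–A: 1/2; D–B: 1; D–C: 1; I–E: 1; I–B: 1 … (+11 more pairs).
All other pairs contribute 0.
Summing the contributions gives betweenness(F) = 47/2.

47/2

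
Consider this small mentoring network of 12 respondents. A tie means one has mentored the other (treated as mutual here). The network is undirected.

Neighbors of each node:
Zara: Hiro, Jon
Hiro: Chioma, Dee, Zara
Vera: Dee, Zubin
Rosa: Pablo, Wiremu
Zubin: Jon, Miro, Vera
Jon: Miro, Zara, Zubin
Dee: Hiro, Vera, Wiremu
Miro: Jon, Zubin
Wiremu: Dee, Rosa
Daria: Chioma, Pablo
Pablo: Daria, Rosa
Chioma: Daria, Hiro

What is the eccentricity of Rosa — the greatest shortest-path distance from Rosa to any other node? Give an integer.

Distances from Rosa: Chioma:3, Daria:2, Dee:2, Hiro:3, Jon:5, Miro:5, Pablo:1, Vera:3, Wiremu:1, Zara:4, Zubin:4.
The largest is 5 (to Jon and Miro), so the eccentricity of Rosa is 5.

5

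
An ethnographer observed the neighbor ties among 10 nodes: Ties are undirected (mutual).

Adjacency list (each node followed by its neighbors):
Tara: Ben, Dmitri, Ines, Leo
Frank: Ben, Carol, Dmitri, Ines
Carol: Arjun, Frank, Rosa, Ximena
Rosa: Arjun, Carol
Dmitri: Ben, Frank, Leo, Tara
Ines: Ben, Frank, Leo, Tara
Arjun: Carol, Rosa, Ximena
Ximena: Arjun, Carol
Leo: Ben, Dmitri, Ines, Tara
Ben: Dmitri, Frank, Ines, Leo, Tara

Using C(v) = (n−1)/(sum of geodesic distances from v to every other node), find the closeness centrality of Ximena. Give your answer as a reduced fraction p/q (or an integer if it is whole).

Distances from Ximena: Arjun:1, Ben:3, Carol:1, Dmitri:3, Frank:2, Ines:3, Leo:4, Rosa:2, Tara:4. Sum = 23.
n = 10, so closeness = 9/23.

9/23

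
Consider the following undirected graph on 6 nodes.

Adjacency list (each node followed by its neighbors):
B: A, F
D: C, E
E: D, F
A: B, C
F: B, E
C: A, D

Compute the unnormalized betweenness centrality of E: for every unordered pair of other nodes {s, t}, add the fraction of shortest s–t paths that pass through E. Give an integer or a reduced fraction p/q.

2

Pairs whose geodesics pass through E — F–C: 1/2; F–D: 1; B–D: 1/2.
All other pairs contribute 0.
Summing the contributions gives betweenness(E) = 2.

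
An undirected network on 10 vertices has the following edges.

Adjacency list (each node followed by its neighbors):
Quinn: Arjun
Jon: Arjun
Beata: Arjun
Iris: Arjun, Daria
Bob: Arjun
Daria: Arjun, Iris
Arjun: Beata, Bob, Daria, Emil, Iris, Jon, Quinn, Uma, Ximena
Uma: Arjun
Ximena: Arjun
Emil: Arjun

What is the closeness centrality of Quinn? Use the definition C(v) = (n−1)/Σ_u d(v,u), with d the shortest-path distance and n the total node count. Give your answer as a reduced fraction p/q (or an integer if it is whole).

9/17

Distances from Quinn: Arjun:1, Beata:2, Bob:2, Daria:2, Emil:2, Iris:2, Jon:2, Uma:2, Ximena:2. Sum = 17.
n = 10, so closeness = 9/17.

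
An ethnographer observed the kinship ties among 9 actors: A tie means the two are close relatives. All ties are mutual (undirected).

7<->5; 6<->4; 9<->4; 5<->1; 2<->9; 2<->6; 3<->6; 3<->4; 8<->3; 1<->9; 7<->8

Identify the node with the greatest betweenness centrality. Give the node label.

Unnormalized betweenness of each node: 1:31/6, 2:4/3, 3:41/6, 4:13/3, 5:7/2, 6:3, 7:10/3, 8:29/6, 9:23/3.
9 has the largest value, 23/3, making it the main broker — the node through which the most shortest paths run.

9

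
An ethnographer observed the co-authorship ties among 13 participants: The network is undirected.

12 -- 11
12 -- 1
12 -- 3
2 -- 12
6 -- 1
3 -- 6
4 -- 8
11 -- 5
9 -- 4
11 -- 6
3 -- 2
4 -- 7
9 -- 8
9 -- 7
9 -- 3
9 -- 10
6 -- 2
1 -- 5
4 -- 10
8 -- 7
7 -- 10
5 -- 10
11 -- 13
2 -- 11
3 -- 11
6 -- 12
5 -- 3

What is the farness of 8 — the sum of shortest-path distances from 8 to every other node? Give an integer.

Distances from 8: 1:4, 2:3, 3:2, 4:1, 5:3, 6:3, 7:1, 9:1, 10:2, 11:3, 12:3, 13:4.
Sum = 4 + 3 + 2 + 1 + 3 + 3 + 1 + 1 + 2 + 3 + 3 + 4 = 30.

30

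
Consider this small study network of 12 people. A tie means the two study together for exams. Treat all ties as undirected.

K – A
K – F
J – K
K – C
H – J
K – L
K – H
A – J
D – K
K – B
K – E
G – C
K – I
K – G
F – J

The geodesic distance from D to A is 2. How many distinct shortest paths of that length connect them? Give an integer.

The shortest distance is 2, and the only length-2 path is D–K–A. So there is exactly 1 shortest path.

1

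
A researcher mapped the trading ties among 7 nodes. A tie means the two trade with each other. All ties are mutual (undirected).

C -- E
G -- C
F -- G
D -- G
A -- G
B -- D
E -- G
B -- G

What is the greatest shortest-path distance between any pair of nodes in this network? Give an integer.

Eccentricity of each node (its greatest distance to any other): A:2, B:2, C:2, D:2, E:2, F:2, G:1.
The maximum eccentricity is 2, realized for instance by the pair D–A via D – G – A. So the diameter is 2.

2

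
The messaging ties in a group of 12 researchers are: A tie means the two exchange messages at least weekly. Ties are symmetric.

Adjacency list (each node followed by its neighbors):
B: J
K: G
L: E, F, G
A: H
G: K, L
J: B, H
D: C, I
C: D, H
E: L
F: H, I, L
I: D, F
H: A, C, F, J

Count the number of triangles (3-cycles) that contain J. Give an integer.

J's neighbors are B and H, but none of them are tied to each other, so no triangle contains J.

0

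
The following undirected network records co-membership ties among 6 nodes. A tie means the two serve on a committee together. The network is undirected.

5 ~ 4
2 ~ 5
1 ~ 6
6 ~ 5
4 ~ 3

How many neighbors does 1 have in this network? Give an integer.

1

1 is directly tied to 6. That is 1 neighbor, so the degree of 1 is 1.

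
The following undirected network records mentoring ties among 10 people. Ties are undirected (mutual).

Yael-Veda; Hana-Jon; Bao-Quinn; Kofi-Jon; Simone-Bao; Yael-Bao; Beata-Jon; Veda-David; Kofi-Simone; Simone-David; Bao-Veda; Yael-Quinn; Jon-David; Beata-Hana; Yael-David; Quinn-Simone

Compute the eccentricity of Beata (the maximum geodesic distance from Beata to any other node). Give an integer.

Distances from Beata: Bao:4, David:2, Hana:1, Jon:1, Kofi:2, Quinn:4, Simone:3, Veda:3, Yael:3.
The largest is 4 (to Bao and Quinn), so the eccentricity of Beata is 4.

4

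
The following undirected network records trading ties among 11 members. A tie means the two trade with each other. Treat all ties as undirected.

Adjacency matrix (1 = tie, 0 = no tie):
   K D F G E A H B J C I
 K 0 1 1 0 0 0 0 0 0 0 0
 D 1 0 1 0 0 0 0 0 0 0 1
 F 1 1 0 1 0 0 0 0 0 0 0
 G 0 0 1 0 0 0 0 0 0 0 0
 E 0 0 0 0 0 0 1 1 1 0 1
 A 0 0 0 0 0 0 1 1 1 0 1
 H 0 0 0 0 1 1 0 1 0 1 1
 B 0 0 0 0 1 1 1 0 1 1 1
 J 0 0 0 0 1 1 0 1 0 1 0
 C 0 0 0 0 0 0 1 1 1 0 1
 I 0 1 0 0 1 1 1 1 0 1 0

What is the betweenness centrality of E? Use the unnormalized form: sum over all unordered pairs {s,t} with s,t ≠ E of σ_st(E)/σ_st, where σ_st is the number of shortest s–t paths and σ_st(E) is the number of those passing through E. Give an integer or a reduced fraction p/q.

Pairs whose geodesics pass through E — K–J: 1/4; D–J: 1/4; F–J: 1/4; G–J: 1/4; H–J: 1/4; J–I: 1/4.
All other pairs contribute 0.
Summing the contributions gives betweenness(E) = 3/2.

3/2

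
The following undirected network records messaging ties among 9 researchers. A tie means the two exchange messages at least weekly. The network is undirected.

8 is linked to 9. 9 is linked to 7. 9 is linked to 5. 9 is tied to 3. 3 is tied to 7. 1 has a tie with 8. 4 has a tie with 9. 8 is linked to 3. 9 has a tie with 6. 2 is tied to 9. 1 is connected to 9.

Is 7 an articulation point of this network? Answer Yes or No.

Even without 7, every remaining node can still reach every other (the residual graph is connected), so 7 is not a cut vertex.

No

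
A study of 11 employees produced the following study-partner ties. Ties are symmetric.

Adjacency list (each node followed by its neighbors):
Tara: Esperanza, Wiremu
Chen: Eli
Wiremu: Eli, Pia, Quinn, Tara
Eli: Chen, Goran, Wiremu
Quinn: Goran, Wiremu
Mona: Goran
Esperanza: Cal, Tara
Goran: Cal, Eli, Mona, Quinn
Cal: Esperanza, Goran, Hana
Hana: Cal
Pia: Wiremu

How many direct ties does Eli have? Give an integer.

3

Eli is directly tied to Chen, Goran, and Wiremu. That is 3 neighbors, so the degree of Eli is 3.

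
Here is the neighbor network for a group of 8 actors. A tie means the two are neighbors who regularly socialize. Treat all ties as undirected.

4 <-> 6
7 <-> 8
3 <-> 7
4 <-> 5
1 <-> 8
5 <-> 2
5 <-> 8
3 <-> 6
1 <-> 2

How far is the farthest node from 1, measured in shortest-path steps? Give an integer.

Distances from 1: 2:1, 3:3, 4:3, 5:2, 6:4, 7:2, 8:1.
The largest is 4 (to 6), so the eccentricity of 1 is 4.

4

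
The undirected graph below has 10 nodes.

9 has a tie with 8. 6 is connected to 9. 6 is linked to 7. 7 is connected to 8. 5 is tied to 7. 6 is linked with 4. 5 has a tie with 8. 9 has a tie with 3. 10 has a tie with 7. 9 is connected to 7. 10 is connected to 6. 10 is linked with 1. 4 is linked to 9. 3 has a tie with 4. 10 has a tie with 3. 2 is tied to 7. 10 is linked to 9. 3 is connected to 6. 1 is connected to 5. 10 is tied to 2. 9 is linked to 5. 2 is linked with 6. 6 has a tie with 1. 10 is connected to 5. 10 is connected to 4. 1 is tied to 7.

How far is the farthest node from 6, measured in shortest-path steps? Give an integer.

2

Distances from 6: 1:1, 2:1, 3:1, 4:1, 5:2, 7:1, 8:2, 9:1, 10:1.
The largest is 2 (to 5 and 8), so the eccentricity of 6 is 2.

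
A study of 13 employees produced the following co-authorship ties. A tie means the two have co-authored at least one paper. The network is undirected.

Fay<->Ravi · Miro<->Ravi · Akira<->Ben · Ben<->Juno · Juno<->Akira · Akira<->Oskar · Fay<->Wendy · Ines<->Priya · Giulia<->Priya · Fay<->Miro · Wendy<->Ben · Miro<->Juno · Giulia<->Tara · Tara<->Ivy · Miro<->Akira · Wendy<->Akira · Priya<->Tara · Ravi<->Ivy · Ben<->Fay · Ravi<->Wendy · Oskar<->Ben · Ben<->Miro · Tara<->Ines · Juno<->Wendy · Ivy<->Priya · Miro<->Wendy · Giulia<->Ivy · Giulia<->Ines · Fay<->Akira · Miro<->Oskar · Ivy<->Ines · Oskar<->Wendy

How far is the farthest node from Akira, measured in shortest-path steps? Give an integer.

4

Distances from Akira: Ben:1, Fay:1, Giulia:4, Ines:4, Ivy:3, Juno:1, Miro:1, Oskar:1, Priya:4, Ravi:2, Tara:4, Wendy:1.
The largest is 4 (to Ines, Tara, Giulia, and Priya), so the eccentricity of Akira is 4.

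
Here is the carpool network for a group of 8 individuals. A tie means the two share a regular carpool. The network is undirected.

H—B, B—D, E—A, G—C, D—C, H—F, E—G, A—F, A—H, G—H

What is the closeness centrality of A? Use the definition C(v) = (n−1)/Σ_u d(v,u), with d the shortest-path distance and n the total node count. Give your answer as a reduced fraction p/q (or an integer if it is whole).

Distances from A: B:2, C:3, D:3, E:1, F:1, G:2, H:1. Sum = 13.
n = 8, so closeness = 7/13.

7/13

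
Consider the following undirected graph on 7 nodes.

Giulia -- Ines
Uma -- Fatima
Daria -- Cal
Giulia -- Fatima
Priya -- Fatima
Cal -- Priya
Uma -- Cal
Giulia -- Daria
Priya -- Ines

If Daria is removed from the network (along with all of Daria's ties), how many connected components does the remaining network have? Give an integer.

Daria's neighbors (Cal and Giulia) remain reachable from one another through other ties, so the rest of the network stays in one piece.

1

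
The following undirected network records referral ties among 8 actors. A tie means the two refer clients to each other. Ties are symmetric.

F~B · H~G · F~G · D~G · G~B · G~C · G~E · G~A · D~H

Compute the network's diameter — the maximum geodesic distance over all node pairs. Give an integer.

2

Eccentricity of each node (its greatest distance to any other): A:2, B:2, C:2, D:2, E:2, F:2, G:1, H:2.
The maximum eccentricity is 2, realized for instance by the pair C–D via C – G – D. So the diameter is 2.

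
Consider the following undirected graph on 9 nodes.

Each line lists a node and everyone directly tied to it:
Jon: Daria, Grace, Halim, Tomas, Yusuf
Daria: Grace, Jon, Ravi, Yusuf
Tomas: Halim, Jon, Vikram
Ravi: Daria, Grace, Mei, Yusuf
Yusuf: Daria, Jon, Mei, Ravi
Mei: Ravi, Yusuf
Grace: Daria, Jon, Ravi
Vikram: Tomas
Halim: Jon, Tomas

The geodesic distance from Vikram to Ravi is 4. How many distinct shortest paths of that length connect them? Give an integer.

The shortest distance is 4. The length-4 paths are: Vikram–Tomas–Jon–Daria–Ravi; Vikram–Tomas–Jon–Yusuf–Ravi; Vikram–Tomas–Jon–Grace–Ravi.
That gives 3 distinct shortest paths.

3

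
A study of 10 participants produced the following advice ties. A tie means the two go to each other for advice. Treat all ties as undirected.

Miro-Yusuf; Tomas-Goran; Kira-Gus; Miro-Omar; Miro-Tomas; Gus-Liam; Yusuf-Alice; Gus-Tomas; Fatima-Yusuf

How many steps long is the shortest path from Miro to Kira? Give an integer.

3

One shortest route is Miro – Tomas – Gus – Kira, which uses 3 edges, and at distance 2 from Miro we only reach {Alice, Fatima, Goran, Gus}, which does not include Kira. So d(Miro,Kira) = 3.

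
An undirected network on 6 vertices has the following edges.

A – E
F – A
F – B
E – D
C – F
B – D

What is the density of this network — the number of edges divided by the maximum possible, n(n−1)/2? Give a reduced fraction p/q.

2/5

There are 6 edges and 6 nodes, so the maximum possible is C(6,2) = 15.
Density = 6/15 = 2/5.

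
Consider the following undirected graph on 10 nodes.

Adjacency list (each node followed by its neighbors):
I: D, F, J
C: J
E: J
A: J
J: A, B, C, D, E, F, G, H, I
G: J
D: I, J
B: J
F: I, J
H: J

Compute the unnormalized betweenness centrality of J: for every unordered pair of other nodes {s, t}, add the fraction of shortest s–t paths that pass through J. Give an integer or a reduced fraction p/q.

Pairs whose geodesics pass through J — B–G: 1; B–I: 1; B–C: 1; B–D: 1; B–E: 1; B–F: 1; B–H: 1; B–A: 1; G–I: 1; G–C: 1; G–D: 1; G–E: 1; G–F: 1; G–H: 1 … (+20 more pairs).
All other pairs contribute 0.
Summing the contributions gives betweenness(J) = 67/2.

67/2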